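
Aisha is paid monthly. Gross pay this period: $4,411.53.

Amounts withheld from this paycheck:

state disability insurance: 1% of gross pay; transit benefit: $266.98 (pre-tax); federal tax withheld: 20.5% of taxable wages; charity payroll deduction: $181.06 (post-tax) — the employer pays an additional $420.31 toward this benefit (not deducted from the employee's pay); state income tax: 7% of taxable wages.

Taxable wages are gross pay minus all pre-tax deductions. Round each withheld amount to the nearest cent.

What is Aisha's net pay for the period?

Transit benefit: $266.98
Taxable wages = $4,411.53 − $266.98 = $4,144.55
State income tax: $4,144.55 × 0.07 = $290.12
Federal tax withheld: $4,144.55 × 0.205 = $849.63
State disability insurance: $4,411.53 × 0.01 = $44.12
Charity payroll deduction: $181.06
(Employer's $420.31 toward charity payroll deduction is not withheld from the employee.)
Total deductions = $266.98 + $290.12 + $849.63 + $44.12 + $181.06 = $1,631.91
Net pay = $4,411.53 − $1,631.91 = $2,779.62

$2,779.62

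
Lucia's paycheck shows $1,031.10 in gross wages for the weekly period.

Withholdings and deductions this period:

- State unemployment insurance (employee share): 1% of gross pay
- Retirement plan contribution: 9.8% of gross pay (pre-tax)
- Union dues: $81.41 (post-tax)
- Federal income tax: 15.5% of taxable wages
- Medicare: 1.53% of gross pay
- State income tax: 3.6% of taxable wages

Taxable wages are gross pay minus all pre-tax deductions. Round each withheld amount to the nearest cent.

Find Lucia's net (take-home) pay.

$644.91

Retirement plan contribution: $1,031.10 × 0.098 = $101.05
Taxable wages = $1,031.10 − $101.05 = $930.05
Federal income tax: $930.05 × 0.155 = $144.16
State income tax: $930.05 × 0.036 = $33.48
Medicare: $1,031.10 × 0.0153 = $15.78
State unemployment insurance (employee share): $1,031.10 × 0.01 = $10.31
Union dues: $81.41
Total deductions = $101.05 + $144.16 + $33.48 + $15.78 + $10.31 + $81.41 = $386.19
Net pay = $1,031.10 − $386.19 = $644.91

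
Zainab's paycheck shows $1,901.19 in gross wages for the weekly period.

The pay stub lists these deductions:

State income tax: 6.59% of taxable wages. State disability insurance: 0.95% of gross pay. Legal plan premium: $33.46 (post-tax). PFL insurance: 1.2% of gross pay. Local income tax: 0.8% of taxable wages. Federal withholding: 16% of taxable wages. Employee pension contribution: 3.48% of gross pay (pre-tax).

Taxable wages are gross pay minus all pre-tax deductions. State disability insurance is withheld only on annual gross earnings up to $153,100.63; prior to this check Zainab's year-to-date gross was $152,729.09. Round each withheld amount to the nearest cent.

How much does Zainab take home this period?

$1,346.02

Employee pension contribution: $1,901.19 × 0.0348 = $66.16
Taxable wages = $1,901.19 − $66.16 = $1,835.03
Federal withholding: $1,835.03 × 0.16 = $293.60
Local income tax: $1,835.03 × 0.008 = $14.68
State income tax: $1,835.03 × 0.0659 = $120.93
PFL insurance: $1,901.19 × 0.012 = $22.81
State disability insurance: only $153,100.63 − $152,729.09 = $371.54 of this check is subject → $371.54 × 0.0095 = $3.53
Legal plan premium: $33.46
Total deductions = $66.16 + $293.60 + $14.68 + $120.93 + $22.81 + $3.53 + $33.46 = $555.17
Net pay = $1,901.19 − $555.17 = $1,346.02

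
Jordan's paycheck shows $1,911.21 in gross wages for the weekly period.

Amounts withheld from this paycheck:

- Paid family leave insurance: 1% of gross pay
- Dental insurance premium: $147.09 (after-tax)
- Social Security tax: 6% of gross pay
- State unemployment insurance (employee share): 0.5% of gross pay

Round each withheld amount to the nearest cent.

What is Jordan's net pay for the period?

$1,620.78

Paid family leave insurance: $1,911.21 × 0.01 = $19.11
State unemployment insurance (employee share): $1,911.21 × 0.005 = $9.56
Social Security tax: $1,911.21 × 0.06 = $114.67
Dental insurance premium: $147.09
Total deductions = $19.11 + $9.56 + $114.67 + $147.09 = $290.43
Net pay = $1,911.21 − $290.43 = $1,620.78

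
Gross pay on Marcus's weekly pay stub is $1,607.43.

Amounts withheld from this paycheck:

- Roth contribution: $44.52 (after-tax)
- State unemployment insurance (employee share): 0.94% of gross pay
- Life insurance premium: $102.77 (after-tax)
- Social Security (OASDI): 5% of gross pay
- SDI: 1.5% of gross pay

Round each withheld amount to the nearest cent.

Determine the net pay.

Social Security (OASDI): $1,607.43 × 0.05 = $80.37
SDI: $1,607.43 × 0.015 = $24.11
State unemployment insurance (employee share): $1,607.43 × 0.0094 = $15.11
Roth contribution: $44.52
Life insurance premium: $102.77
Total deductions = $80.37 + $24.11 + $15.11 + $44.52 + $102.77 = $266.88
Net pay = $1,607.43 − $266.88 = $1,340.55

$1,340.55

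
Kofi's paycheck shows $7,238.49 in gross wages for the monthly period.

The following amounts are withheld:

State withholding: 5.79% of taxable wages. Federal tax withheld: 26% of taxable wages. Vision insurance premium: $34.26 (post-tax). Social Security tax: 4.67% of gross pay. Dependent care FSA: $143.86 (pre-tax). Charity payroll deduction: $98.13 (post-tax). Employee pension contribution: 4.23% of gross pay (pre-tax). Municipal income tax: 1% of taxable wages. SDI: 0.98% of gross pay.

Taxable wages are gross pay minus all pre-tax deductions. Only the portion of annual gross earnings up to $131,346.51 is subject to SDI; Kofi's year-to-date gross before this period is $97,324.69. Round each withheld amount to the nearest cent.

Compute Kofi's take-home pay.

$4,021.15

Dependent care FSA: $143.86
Employee pension contribution: $7,238.49 × 0.0423 = $306.19
Pre-tax total = $143.86 + $306.19 = $450.05
Taxable wages = $7,238.49 − $450.05 = $6,788.44
State withholding: $6,788.44 × 0.0579 = $393.05
Federal tax withheld: $6,788.44 × 0.26 = $1,764.99
Municipal income tax: $6,788.44 × 0.01 = $67.88
Social Security tax: $7,238.49 × 0.0467 = $338.04
SDI: cap not yet reached, full $7,238.49 is subject → $7,238.49 × 0.0098 = $70.94
Charity payroll deduction: $98.13
Vision insurance premium: $34.26
Total deductions = $143.86 + $306.19 + $393.05 + $1,764.99 + $67.88 + $338.04 + $70.94 + $98.13 + $34.26 = $3,217.34
Net pay = $7,238.49 − $3,217.34 = $4,021.15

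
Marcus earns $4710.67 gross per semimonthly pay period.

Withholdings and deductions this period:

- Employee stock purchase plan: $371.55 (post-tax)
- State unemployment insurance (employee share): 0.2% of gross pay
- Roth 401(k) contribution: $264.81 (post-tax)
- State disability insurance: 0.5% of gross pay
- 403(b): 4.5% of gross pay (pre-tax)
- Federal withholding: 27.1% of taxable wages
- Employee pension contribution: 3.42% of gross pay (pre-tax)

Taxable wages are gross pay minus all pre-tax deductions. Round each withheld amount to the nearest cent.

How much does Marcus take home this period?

Employee pension contribution: $4710.67 × 0.0342 = $161.10
403(b): $4710.67 × 0.045 = $211.98
Pre-tax total = $161.10 + $211.98 = $373.08
Taxable wages = $4710.67 − $373.08 = $4337.59
Federal withholding: $4337.59 × 0.271 = $1175.49
State disability insurance: $4710.67 × 0.005 = $23.55
State unemployment insurance (employee share): $4710.67 × 0.002 = $9.42
Roth 401(k) contribution: $264.81
Employee stock purchase plan: $371.55
Total deductions = $161.10 + $211.98 + $1175.49 + $23.55 + $9.42 + $264.81 + $371.55 = $2217.90
Net pay = $4710.67 − $2217.90 = $2492.77

$2492.77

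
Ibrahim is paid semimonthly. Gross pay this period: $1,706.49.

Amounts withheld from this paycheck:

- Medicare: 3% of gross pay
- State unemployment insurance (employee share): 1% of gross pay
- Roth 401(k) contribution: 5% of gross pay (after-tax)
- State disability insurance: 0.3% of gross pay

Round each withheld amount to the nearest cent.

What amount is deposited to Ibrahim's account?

State unemployment insurance (employee share): $1,706.49 × 0.01 = $17.06
State disability insurance: $1,706.49 × 0.003 = $5.12
Medicare: $1,706.49 × 0.03 = $51.19
Roth 401(k) contribution: $1,706.49 × 0.05 = $85.32
Total deductions = $17.06 + $5.12 + $51.19 + $85.32 = $158.69
Net pay = $1,706.49 − $158.69 = $1,547.80

$1,547.80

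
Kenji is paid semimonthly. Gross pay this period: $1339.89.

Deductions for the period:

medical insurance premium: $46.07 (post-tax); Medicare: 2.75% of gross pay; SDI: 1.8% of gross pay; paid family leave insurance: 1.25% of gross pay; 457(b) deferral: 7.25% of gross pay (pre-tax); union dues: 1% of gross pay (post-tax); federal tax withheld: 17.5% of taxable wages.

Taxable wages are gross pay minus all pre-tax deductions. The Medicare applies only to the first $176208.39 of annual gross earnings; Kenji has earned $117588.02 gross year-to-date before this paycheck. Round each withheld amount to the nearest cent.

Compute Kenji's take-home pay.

457(b) deferral: $1339.89 × 0.0725 = $97.14
Taxable wages = $1339.89 − $97.14 = $1242.75
Federal tax withheld: $1242.75 × 0.175 = $217.48
Medicare: cap not yet reached, full $1339.89 is subject → $1339.89 × 0.0275 = $36.85
Paid family leave insurance: $1339.89 × 0.0125 = $16.75
SDI: $1339.89 × 0.018 = $24.12
Union dues: $1339.89 × 0.01 = $13.40
Medical insurance premium: $46.07
Total deductions = $97.14 + $217.48 + $36.85 + $16.75 + $24.12 + $13.40 + $46.07 = $451.81
Net pay = $1339.89 − $451.81 = $888.08

$888.08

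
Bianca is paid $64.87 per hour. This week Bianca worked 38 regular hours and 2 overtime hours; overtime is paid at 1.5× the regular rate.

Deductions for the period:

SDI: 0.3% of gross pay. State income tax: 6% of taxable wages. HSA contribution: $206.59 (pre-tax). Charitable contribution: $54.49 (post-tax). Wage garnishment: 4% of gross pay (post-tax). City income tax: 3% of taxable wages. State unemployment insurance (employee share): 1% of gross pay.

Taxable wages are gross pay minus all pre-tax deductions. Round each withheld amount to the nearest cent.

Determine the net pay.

$2,036.85

Regular pay: 38 × $64.87 = $2,465.06
Overtime pay: 2 × $64.87 × 1.5 = $194.61
Gross pay = $2,465.06 + $194.61 = $2,659.67
HSA contribution: $206.59
Taxable wages = $2,659.67 − $206.59 = $2,453.08
City income tax: $2,453.08 × 0.03 = $73.59
State income tax: $2,453.08 × 0.06 = $147.18
State unemployment insurance (employee share): $2,659.67 × 0.01 = $26.60
SDI: $2,659.67 × 0.003 = $7.98
Wage garnishment: $2,659.67 × 0.04 = $106.39
Charitable contribution: $54.49
Total deductions = $206.59 + $73.59 + $147.18 + $26.60 + $7.98 + $106.39 + $54.49 = $622.82
Net pay = $2,659.67 − $622.82 = $2,036.85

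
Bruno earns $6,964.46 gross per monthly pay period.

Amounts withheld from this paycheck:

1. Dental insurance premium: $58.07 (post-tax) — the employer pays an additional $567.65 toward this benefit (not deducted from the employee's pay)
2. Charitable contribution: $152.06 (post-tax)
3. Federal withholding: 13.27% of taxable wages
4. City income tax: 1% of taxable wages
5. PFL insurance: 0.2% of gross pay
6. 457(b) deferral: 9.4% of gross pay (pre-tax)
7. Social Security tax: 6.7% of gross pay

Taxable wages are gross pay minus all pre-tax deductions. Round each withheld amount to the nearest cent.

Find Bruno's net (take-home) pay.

$4,718.71

457(b) deferral: $6,964.46 × 0.094 = $654.66
Taxable wages = $6,964.46 − $654.66 = $6,309.80
Federal withholding: $6,309.80 × 0.1327 = $837.31
City income tax: $6,309.80 × 0.01 = $63.10
Social Security tax: $6,964.46 × 0.067 = $466.62
PFL insurance: $6,964.46 × 0.002 = $13.93
Dental insurance premium: $58.07
Charitable contribution: $152.06
(Employer's $567.65 toward dental insurance premium is not withheld from the employee.)
Total deductions = $654.66 + $837.31 + $63.10 + $466.62 + $13.93 + $58.07 + $152.06 = $2,245.75
Net pay = $6,964.46 − $2,245.75 = $4,718.71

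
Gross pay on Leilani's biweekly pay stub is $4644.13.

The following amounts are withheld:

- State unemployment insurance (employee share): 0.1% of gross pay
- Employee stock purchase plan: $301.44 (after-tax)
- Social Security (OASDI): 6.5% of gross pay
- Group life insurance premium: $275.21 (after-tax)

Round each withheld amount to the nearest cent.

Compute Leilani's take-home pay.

$3760.97

State unemployment insurance (employee share): $4644.13 × 0.001 = $4.64
Social Security (OASDI): $4644.13 × 0.065 = $301.87
Employee stock purchase plan: $301.44
Group life insurance premium: $275.21
Total deductions = $4.64 + $301.87 + $301.44 + $275.21 = $883.16
Net pay = $4644.13 − $883.16 = $3760.97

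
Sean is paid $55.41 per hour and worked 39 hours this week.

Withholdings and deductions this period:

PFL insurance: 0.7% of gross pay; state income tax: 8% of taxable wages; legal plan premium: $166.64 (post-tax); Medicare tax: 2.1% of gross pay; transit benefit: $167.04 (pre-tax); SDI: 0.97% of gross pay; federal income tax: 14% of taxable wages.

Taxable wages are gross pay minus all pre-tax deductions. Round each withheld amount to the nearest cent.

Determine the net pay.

Gross pay: 39 × $55.41 = $2,160.99
Transit benefit: $167.04
Taxable wages = $2,160.99 − $167.04 = $1,993.95
State income tax: $1,993.95 × 0.08 = $159.52
Federal income tax: $1,993.95 × 0.14 = $279.15
PFL insurance: $2,160.99 × 0.007 = $15.13
SDI: $2,160.99 × 0.0097 = $20.96
Medicare tax: $2,160.99 × 0.021 = $45.38
Legal plan premium: $166.64
Total deductions = $167.04 + $159.52 + $279.15 + $15.13 + $20.96 + $45.38 + $166.64 = $853.82
Net pay = $2,160.99 − $853.82 = $1,307.17

$1,307.17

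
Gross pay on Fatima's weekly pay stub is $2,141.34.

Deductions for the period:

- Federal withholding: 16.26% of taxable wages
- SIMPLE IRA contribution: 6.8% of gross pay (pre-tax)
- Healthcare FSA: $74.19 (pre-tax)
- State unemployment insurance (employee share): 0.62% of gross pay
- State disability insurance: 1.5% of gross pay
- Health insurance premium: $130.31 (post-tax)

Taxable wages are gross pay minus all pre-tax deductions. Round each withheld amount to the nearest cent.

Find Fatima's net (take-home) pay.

$1,433.39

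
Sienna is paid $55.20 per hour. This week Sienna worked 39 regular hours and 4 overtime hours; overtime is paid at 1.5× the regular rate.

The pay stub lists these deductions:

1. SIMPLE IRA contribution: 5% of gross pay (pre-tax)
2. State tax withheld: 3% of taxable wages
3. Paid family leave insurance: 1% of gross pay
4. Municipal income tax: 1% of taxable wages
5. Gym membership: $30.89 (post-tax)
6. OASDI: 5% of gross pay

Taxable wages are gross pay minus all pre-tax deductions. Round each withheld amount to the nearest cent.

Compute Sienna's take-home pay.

Regular pay: 39 × $55.20 = $2,152.80
Overtime pay: 4 × $55.20 × 1.5 = $331.20
Gross pay = $2,152.80 + $331.20 = $2,484.00
SIMPLE IRA contribution: $2,484.00 × 0.05 = $124.20
Taxable wages = $2,484.00 − $124.20 = $2,359.80
Municipal income tax: $2,359.80 × 0.01 = $23.60
State tax withheld: $2,359.80 × 0.03 = $70.79
Paid family leave insurance: $2,484.00 × 0.01 = $24.84
OASDI: $2,484.00 × 0.05 = $124.20
Gym membership: $30.89
Total deductions = $124.20 + $23.60 + $70.79 + $24.84 + $124.20 + $30.89 = $398.52
Net pay = $2,484.00 − $398.52 = $2,085.48

$2,085.48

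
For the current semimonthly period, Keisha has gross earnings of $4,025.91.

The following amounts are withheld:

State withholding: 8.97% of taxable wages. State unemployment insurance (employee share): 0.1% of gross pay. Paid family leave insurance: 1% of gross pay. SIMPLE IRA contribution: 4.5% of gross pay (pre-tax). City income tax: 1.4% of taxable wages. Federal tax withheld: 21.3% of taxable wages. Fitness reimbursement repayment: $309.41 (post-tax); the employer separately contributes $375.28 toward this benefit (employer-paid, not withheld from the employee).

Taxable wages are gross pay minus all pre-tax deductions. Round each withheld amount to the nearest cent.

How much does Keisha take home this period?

$2,273.41

SIMPLE IRA contribution: $4,025.91 × 0.045 = $181.17
Taxable wages = $4,025.91 − $181.17 = $3,844.74
City income tax: $3,844.74 × 0.014 = $53.83
Federal tax withheld: $3,844.74 × 0.213 = $818.93
State withholding: $3,844.74 × 0.0897 = $344.87
Paid family leave insurance: $4,025.91 × 0.01 = $40.26
State unemployment insurance (employee share): $4,025.91 × 0.001 = $4.03
Fitness reimbursement repayment: $309.41
(Employer's $375.28 toward fitness reimbursement repayment is not withheld from the employee.)
Total deductions = $181.17 + $53.83 + $818.93 + $344.87 + $40.26 + $4.03 + $309.41 = $1,752.50
Net pay = $4,025.91 − $1,752.50 = $2,273.41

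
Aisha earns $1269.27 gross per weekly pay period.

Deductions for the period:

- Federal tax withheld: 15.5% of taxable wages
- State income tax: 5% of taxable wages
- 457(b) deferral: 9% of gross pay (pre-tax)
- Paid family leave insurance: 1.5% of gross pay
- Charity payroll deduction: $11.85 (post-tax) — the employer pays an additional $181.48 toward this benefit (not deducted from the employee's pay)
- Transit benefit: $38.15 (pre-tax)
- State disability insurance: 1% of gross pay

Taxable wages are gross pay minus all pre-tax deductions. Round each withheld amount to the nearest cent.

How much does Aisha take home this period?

$844.35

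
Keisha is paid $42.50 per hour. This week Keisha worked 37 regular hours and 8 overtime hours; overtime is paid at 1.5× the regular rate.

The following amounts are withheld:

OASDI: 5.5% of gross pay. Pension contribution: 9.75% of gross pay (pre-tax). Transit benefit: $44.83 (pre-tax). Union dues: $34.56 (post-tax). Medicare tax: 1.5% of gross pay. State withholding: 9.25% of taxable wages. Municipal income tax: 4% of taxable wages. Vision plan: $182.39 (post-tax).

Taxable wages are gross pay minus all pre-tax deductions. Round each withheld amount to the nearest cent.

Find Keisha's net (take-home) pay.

$1228.81

Regular pay: 37 × $42.50 = $1572.50
Overtime pay: 8 × $42.50 × 1.5 = $510.00
Gross pay = $1572.50 + $510.00 = $2082.50
Pension contribution: $2082.50 × 0.0975 = $203.04
Transit benefit: $44.83
Pre-tax total = $203.04 + $44.83 = $247.87
Taxable wages = $2082.50 − $247.87 = $1834.63
State withholding: $1834.63 × 0.0925 = $169.70
Municipal income tax: $1834.63 × 0.04 = $73.39
Medicare tax: $2082.50 × 0.015 = $31.24
OASDI: $2082.50 × 0.055 = $114.54
Vision plan: $182.39
Union dues: $34.56
Total deductions = $203.04 + $44.83 + $169.70 + $73.39 + $31.24 + $114.54 + $182.39 + $34.56 = $853.69
Net pay = $2082.50 − $853.69 = $1228.81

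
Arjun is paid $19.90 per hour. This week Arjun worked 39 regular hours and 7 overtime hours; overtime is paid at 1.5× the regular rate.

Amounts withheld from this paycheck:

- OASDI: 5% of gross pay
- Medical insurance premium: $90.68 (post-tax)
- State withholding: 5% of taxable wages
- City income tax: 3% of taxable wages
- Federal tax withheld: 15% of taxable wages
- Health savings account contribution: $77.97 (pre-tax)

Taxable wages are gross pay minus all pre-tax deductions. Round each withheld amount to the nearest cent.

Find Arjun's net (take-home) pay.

$558.53

Regular pay: 39 × $19.90 = $776.10
Overtime pay: 7 × $19.90 × 1.5 = $208.95
Gross pay = $776.10 + $208.95 = $985.05
Health savings account contribution: $77.97
Taxable wages = $985.05 − $77.97 = $907.08
Federal tax withheld: $907.08 × 0.15 = $136.06
State withholding: $907.08 × 0.05 = $45.35
City income tax: $907.08 × 0.03 = $27.21
OASDI: $985.05 × 0.05 = $49.25
Medical insurance premium: $90.68
Total deductions = $77.97 + $136.06 + $45.35 + $27.21 + $49.25 + $90.68 = $426.52
Net pay = $985.05 − $426.52 = $558.53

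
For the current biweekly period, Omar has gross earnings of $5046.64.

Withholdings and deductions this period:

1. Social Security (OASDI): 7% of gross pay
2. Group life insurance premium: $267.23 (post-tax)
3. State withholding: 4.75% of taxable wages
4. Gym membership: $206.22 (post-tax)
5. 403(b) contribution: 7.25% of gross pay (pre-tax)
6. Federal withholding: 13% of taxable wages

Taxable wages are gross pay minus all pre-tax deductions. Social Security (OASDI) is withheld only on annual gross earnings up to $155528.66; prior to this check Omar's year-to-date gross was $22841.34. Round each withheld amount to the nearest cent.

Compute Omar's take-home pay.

403(b) contribution: $5046.64 × 0.0725 = $365.88
Taxable wages = $5046.64 − $365.88 = $4680.76
State withholding: $4680.76 × 0.0475 = $222.34
Federal withholding: $4680.76 × 0.13 = $608.50
Social Security (OASDI): cap not yet reached, full $5046.64 is subject → $5046.64 × 0.07 = $353.26
Gym membership: $206.22
Group life insurance premium: $267.23
Total deductions = $365.88 + $222.34 + $608.50 + $353.26 + $206.22 + $267.23 = $2023.43
Net pay = $5046.64 − $2023.43 = $3023.21

$3023.21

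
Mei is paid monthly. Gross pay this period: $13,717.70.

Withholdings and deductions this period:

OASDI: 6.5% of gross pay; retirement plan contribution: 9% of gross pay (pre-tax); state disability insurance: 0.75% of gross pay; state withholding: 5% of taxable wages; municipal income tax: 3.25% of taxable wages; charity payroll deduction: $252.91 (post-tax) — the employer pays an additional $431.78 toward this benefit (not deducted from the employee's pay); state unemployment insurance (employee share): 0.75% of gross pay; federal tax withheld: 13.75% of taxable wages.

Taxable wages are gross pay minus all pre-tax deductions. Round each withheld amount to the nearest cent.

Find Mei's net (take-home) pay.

$8,386.50

Retirement plan contribution: $13,717.70 × 0.09 = $1,234.59
Taxable wages = $13,717.70 − $1,234.59 = $12,483.11
Municipal income tax: $12,483.11 × 0.0325 = $405.70
Federal tax withheld: $12,483.11 × 0.1375 = $1,716.43
State withholding: $12,483.11 × 0.05 = $624.16
State disability insurance: $13,717.70 × 0.0075 = $102.88
State unemployment insurance (employee share): $13,717.70 × 0.0075 = $102.88
OASDI: $13,717.70 × 0.065 = $891.65
Charity payroll deduction: $252.91
(Employer's $431.78 toward charity payroll deduction is not withheld from the employee.)
Total deductions = $1,234.59 + $405.70 + $1,716.43 + $624.16 + $102.88 + $102.88 + $891.65 + $252.91 = $5,331.20
Net pay = $13,717.70 − $5,331.20 = $8,386.50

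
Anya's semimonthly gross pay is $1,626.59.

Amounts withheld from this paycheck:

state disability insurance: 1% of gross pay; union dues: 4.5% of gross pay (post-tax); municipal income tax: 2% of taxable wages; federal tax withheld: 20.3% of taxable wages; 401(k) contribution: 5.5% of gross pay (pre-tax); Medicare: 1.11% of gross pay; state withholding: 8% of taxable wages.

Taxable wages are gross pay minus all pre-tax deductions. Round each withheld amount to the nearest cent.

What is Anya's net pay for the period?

401(k) contribution: $1,626.59 × 0.055 = $89.46
Taxable wages = $1,626.59 − $89.46 = $1,537.13
Federal tax withheld: $1,537.13 × 0.203 = $312.04
State withholding: $1,537.13 × 0.08 = $122.97
Municipal income tax: $1,537.13 × 0.02 = $30.74
Medicare: $1,626.59 × 0.0111 = $18.06
State disability insurance: $1,626.59 × 0.01 = $16.27
Union dues: $1,626.59 × 0.045 = $73.20
Total deductions = $89.46 + $312.04 + $122.97 + $30.74 + $18.06 + $16.27 + $73.20 = $662.74
Net pay = $1,626.59 − $662.74 = $963.85

$963.85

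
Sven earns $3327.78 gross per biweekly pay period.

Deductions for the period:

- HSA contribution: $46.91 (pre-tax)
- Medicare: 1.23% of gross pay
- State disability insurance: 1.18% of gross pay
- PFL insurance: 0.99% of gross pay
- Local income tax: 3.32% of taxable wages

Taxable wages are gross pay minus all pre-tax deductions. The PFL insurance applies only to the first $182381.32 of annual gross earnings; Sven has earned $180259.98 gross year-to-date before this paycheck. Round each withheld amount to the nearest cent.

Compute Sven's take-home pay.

$3070.75

HSA contribution: $46.91
Taxable wages = $3327.78 − $46.91 = $3280.87
Local income tax: $3280.87 × 0.0332 = $108.92
State disability insurance: $3327.78 × 0.0118 = $39.27
PFL insurance: only $182381.32 − $180259.98 = $2121.34 of this check is subject → $2121.34 × 0.0099 = $21.00
Medicare: $3327.78 × 0.0123 = $40.93
Total deductions = $46.91 + $108.92 + $39.27 + $21.00 + $40.93 = $257.03
Net pay = $3327.78 − $257.03 = $3070.75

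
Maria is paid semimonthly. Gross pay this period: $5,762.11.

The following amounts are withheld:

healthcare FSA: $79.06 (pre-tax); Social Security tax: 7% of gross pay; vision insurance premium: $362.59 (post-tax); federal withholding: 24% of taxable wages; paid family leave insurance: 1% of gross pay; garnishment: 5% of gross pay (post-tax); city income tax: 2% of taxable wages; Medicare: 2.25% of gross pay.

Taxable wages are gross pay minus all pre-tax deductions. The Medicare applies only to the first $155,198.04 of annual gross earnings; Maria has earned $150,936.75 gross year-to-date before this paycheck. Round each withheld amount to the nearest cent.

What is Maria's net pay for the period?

Healthcare FSA: $79.06
Taxable wages = $5,762.11 − $79.06 = $5,683.05
Federal withholding: $5,683.05 × 0.24 = $1,363.93
City income tax: $5,683.05 × 0.02 = $113.66
Medicare: only $155,198.04 − $150,936.75 = $4,261.29 of this check is subject → $4,261.29 × 0.0225 = $95.88
Paid family leave insurance: $5,762.11 × 0.01 = $57.62
Social Security tax: $5,762.11 × 0.07 = $403.35
Vision insurance premium: $362.59
Garnishment: $5,762.11 × 0.05 = $288.11
Total deductions = $79.06 + $1,363.93 + $113.66 + $95.88 + $57.62 + $403.35 + $362.59 + $288.11 = $2,764.20
Net pay = $5,762.11 − $2,764.20 = $2,997.91

$2,997.91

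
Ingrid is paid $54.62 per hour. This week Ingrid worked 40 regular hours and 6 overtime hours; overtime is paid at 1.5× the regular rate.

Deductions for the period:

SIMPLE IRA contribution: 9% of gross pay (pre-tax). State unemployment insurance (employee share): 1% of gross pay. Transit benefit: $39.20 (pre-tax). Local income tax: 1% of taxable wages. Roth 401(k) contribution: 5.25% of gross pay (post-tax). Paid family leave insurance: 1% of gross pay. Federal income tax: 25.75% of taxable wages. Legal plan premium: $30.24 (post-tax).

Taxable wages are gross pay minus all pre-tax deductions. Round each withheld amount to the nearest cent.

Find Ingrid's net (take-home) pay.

$1,531.03

Regular pay: 40 × $54.62 = $2,184.80
Overtime pay: 6 × $54.62 × 1.5 = $491.58
Gross pay = $2,184.80 + $491.58 = $2,676.38
Transit benefit: $39.20
SIMPLE IRA contribution: $2,676.38 × 0.09 = $240.87
Pre-tax total = $39.20 + $240.87 = $280.07
Taxable wages = $2,676.38 − $280.07 = $2,396.31
Local income tax: $2,396.31 × 0.01 = $23.96
Federal income tax: $2,396.31 × 0.2575 = $617.05
State unemployment insurance (employee share): $2,676.38 × 0.01 = $26.76
Paid family leave insurance: $2,676.38 × 0.01 = $26.76
Legal plan premium: $30.24
Roth 401(k) contribution: $2,676.38 × 0.0525 = $140.51
Total deductions = $39.20 + $240.87 + $23.96 + $617.05 + $26.76 + $26.76 + $30.24 + $140.51 = $1,145.35
Net pay = $2,676.38 − $1,145.35 = $1,531.03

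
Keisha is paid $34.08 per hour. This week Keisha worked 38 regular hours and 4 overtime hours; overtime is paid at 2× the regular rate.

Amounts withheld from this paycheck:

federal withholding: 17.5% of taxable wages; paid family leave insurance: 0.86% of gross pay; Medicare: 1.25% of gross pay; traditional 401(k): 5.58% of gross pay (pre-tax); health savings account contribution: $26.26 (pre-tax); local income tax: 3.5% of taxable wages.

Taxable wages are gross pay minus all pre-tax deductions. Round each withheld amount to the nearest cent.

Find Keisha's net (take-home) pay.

$1,115.53

Regular pay: 38 × $34.08 = $1,295.04
Overtime pay: 4 × $34.08 × 2 = $272.64
Gross pay = $1,295.04 + $272.64 = $1,567.68
Traditional 401(k): $1,567.68 × 0.0558 = $87.48
Health savings account contribution: $26.26
Pre-tax total = $87.48 + $26.26 = $113.74
Taxable wages = $1,567.68 − $113.74 = $1,453.94
Federal withholding: $1,453.94 × 0.175 = $254.44
Local income tax: $1,453.94 × 0.035 = $50.89
Paid family leave insurance: $1,567.68 × 0.0086 = $13.48
Medicare: $1,567.68 × 0.0125 = $19.60
Total deductions = $87.48 + $26.26 + $254.44 + $50.89 + $13.48 + $19.60 = $452.15
Net pay = $1,567.68 − $452.15 = $1,115.53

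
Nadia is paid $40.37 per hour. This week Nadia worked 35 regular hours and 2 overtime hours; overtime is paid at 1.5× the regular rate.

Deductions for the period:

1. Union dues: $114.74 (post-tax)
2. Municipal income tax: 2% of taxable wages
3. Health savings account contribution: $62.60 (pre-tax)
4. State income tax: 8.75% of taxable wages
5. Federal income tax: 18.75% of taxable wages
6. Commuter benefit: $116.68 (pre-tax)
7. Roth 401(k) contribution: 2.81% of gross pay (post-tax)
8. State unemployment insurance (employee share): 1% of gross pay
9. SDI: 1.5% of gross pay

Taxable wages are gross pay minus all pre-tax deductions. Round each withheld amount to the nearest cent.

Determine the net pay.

$758.92

Regular pay: 35 × $40.37 = $1,412.95
Overtime pay: 2 × $40.37 × 1.5 = $121.11
Gross pay = $1,412.95 + $121.11 = $1,534.06
Health savings account contribution: $62.60
Commuter benefit: $116.68
Pre-tax total = $62.60 + $116.68 = $179.28
Taxable wages = $1,534.06 − $179.28 = $1,354.78
Federal income tax: $1,354.78 × 0.1875 = $254.02
State income tax: $1,354.78 × 0.0875 = $118.54
Municipal income tax: $1,354.78 × 0.02 = $27.10
SDI: $1,534.06 × 0.015 = $23.01
State unemployment insurance (employee share): $1,534.06 × 0.01 = $15.34
Union dues: $114.74
Roth 401(k) contribution: $1,534.06 × 0.0281 = $43.11
Total deductions = $62.60 + $116.68 + $254.02 + $118.54 + $27.10 + $23.01 + $15.34 + $114.74 + $43.11 = $775.14
Net pay = $1,534.06 − $775.14 = $758.92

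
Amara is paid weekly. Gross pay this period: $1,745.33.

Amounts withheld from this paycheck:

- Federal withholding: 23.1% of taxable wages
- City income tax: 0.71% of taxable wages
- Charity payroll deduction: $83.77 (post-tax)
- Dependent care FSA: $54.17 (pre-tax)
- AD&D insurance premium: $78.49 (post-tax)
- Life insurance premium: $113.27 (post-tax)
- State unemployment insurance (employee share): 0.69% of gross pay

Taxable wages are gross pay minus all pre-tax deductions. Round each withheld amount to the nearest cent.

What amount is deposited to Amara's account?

Dependent care FSA: $54.17
Taxable wages = $1,745.33 − $54.17 = $1,691.16
City income tax: $1,691.16 × 0.0071 = $12.01
Federal withholding: $1,691.16 × 0.231 = $390.66
State unemployment insurance (employee share): $1,745.33 × 0.0069 = $12.04
Life insurance premium: $113.27
Charity payroll deduction: $83.77
AD&D insurance premium: $78.49
Total deductions = $54.17 + $12.01 + $390.66 + $12.04 + $113.27 + $83.77 + $78.49 = $744.41
Net pay = $1,745.33 − $744.41 = $1,000.92

$1,000.92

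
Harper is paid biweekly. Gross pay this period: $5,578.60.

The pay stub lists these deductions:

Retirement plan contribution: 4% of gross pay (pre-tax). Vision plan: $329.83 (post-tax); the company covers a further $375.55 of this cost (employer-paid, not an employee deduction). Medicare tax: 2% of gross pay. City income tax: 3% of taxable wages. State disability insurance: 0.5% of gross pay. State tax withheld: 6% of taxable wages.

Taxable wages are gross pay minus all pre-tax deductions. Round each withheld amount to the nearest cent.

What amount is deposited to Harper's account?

Retirement plan contribution: $5,578.60 × 0.04 = $223.14
Taxable wages = $5,578.60 − $223.14 = $5,355.46
City income tax: $5,355.46 × 0.03 = $160.66
State tax withheld: $5,355.46 × 0.06 = $321.33
State disability insurance: $5,578.60 × 0.005 = $27.89
Medicare tax: $5,578.60 × 0.02 = $111.57
Vision plan: $329.83
(Employer's $375.55 toward vision plan is not withheld from the employee.)
Total deductions = $223.14 + $160.66 + $321.33 + $27.89 + $111.57 + $329.83 = $1,174.42
Net pay = $5,578.60 − $1,174.42 = $4,404.18

$4,404.18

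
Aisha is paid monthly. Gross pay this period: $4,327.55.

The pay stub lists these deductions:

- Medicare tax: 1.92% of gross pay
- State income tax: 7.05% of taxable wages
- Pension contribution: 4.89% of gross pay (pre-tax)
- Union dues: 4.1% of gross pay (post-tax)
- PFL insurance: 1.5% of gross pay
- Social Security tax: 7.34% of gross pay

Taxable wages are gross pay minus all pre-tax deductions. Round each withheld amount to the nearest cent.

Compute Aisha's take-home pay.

$3,182.69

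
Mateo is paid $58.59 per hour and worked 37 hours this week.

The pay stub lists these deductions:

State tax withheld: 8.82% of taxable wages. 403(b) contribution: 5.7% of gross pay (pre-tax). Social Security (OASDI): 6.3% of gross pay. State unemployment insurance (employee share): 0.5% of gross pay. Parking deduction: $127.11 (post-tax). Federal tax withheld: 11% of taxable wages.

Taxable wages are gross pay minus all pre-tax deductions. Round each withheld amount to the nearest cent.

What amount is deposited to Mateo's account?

Gross pay: 37 × $58.59 = $2167.83
403(b) contribution: $2167.83 × 0.057 = $123.57
Taxable wages = $2167.83 − $123.57 = $2044.26
Federal tax withheld: $2044.26 × 0.11 = $224.87
State tax withheld: $2044.26 × 0.0882 = $180.30
Social Security (OASDI): $2167.83 × 0.063 = $136.57
State unemployment insurance (employee share): $2167.83 × 0.005 = $10.84
Parking deduction: $127.11
Total deductions = $123.57 + $224.87 + $180.30 + $136.57 + $10.84 + $127.11 = $803.26
Net pay = $2167.83 − $803.26 = $1364.57

$1364.57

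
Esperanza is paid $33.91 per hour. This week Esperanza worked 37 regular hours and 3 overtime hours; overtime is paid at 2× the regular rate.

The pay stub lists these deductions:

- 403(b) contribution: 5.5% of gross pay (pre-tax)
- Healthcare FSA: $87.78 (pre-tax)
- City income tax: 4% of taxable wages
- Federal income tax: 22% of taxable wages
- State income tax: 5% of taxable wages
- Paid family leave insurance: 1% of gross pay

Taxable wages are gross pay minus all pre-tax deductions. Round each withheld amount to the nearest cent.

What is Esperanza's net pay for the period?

$875.62

Regular pay: 37 × $33.91 = $1254.67
Overtime pay: 3 × $33.91 × 2 = $203.46
Gross pay = $1254.67 + $203.46 = $1458.13
403(b) contribution: $1458.13 × 0.055 = $80.20
Healthcare FSA: $87.78
Pre-tax total = $80.20 + $87.78 = $167.98
Taxable wages = $1458.13 − $167.98 = $1290.15
Federal income tax: $1290.15 × 0.22 = $283.83
State income tax: $1290.15 × 0.05 = $64.51
City income tax: $1290.15 × 0.04 = $51.61
Paid family leave insurance: $1458.13 × 0.01 = $14.58
Total deductions = $80.20 + $87.78 + $283.83 + $64.51 + $51.61 + $14.58 = $582.51
Net pay = $1458.13 − $582.51 = $875.62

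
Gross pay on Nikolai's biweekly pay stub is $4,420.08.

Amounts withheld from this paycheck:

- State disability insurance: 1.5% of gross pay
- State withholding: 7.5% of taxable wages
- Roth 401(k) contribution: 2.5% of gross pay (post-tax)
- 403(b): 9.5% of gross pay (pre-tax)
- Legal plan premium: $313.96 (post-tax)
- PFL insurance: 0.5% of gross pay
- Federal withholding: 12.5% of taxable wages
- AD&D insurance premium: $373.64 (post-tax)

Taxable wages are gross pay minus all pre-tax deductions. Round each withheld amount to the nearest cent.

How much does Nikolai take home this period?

$2,313.64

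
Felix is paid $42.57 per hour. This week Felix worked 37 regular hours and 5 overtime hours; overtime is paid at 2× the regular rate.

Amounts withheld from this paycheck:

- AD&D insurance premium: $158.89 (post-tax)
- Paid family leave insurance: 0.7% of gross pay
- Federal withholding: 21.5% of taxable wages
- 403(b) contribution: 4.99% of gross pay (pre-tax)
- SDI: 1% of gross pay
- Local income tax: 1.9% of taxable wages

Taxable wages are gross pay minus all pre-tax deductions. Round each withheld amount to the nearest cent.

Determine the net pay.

Regular pay: 37 × $42.57 = $1575.09
Overtime pay: 5 × $42.57 × 2 = $425.70
Gross pay = $1575.09 + $425.70 = $2000.79
403(b) contribution: $2000.79 × 0.0499 = $99.84
Taxable wages = $2000.79 − $99.84 = $1900.95
Federal withholding: $1900.95 × 0.215 = $408.70
Local income tax: $1900.95 × 0.019 = $36.12
Paid family leave insurance: $2000.79 × 0.007 = $14.01
SDI: $2000.79 × 0.01 = $20.01
AD&D insurance premium: $158.89
Total deductions = $99.84 + $408.70 + $36.12 + $14.01 + $20.01 + $158.89 = $737.57
Net pay = $2000.79 − $737.57 = $1263.22

$1263.22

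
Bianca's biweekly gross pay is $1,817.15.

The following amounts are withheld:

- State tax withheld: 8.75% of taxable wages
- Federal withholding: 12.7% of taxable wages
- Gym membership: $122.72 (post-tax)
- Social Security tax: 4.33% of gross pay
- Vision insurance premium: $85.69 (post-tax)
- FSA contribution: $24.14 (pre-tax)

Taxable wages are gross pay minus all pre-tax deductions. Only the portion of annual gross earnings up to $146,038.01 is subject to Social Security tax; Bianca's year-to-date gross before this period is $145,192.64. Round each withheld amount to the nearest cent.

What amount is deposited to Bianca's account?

FSA contribution: $24.14
Taxable wages = $1,817.15 − $24.14 = $1,793.01
Federal withholding: $1,793.01 × 0.127 = $227.71
State tax withheld: $1,793.01 × 0.0875 = $156.89
Social Security tax: only $146,038.01 − $145,192.64 = $845.37 of this check is subject → $845.37 × 0.0433 = $36.60
Gym membership: $122.72
Vision insurance premium: $85.69
Total deductions = $24.14 + $227.71 + $156.89 + $36.60 + $122.72 + $85.69 = $653.75
Net pay = $1,817.15 − $653.75 = $1,163.40

$1,163.40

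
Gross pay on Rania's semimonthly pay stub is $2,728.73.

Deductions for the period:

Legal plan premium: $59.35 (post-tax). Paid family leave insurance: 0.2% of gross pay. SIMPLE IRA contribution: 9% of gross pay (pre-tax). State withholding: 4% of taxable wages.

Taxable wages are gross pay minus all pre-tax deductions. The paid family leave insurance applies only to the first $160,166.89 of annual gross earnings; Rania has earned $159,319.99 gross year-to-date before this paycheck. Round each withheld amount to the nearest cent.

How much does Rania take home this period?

SIMPLE IRA contribution: $2,728.73 × 0.09 = $245.59
Taxable wages = $2,728.73 − $245.59 = $2,483.14
State withholding: $2,483.14 × 0.04 = $99.33
Paid family leave insurance: only $160,166.89 − $159,319.99 = $846.90 of this check is subject → $846.90 × 0.002 = $1.69
Legal plan premium: $59.35
Total deductions = $245.59 + $99.33 + $1.69 + $59.35 = $405.96
Net pay = $2,728.73 − $405.96 = $2,322.77

$2,322.77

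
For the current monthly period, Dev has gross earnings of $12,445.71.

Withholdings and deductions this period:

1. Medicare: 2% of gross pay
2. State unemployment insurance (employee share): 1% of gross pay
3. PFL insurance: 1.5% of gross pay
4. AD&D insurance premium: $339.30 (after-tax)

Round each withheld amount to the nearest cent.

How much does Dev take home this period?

$11,546.35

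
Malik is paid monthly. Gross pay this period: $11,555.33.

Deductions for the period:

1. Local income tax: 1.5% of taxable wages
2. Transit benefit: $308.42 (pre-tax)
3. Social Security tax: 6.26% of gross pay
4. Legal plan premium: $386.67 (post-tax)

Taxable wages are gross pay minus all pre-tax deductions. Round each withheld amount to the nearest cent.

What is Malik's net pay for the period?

$9,968.18

Transit benefit: $308.42
Taxable wages = $11,555.33 − $308.42 = $11,246.91
Local income tax: $11,246.91 × 0.015 = $168.70
Social Security tax: $11,555.33 × 0.0626 = $723.36
Legal plan premium: $386.67
Total deductions = $308.42 + $168.70 + $723.36 + $386.67 = $1,587.15
Net pay = $11,555.33 − $1,587.15 = $9,968.18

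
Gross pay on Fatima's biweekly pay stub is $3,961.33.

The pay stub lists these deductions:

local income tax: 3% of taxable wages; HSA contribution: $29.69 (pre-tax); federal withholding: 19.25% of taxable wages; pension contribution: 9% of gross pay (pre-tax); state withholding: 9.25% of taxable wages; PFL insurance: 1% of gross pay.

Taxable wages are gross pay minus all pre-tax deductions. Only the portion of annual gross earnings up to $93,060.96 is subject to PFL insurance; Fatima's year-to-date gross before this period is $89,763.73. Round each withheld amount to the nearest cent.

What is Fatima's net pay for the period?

HSA contribution: $29.69
Pension contribution: $3,961.33 × 0.09 = $356.52
Pre-tax total = $29.69 + $356.52 = $386.21
Taxable wages = $3,961.33 − $386.21 = $3,575.12
Local income tax: $3,575.12 × 0.03 = $107.25
Federal withholding: $3,575.12 × 0.1925 = $688.21
State withholding: $3,575.12 × 0.0925 = $330.70
PFL insurance: only $93,060.96 − $89,763.73 = $3,297.23 of this check is subject → $3,297.23 × 0.01 = $32.97
Total deductions = $29.69 + $356.52 + $107.25 + $688.21 + $330.70 + $32.97 = $1,545.34
Net pay = $3,961.33 − $1,545.34 = $2,415.99

$2,415.99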